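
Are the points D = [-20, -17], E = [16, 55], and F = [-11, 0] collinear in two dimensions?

No

DE = (36, 72), DF = (9, 17).
det[DE; DF] = (36)(17) − (72)(9) = -36.
The determinant is nonzero, so they are not collinear.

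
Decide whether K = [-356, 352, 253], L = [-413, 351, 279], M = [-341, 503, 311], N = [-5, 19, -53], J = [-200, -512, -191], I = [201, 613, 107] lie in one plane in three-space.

The plane through K, L, M has normal n = KL × KM = (-3984, 3696, -8592) and equation n·P = 545520.
Checking the remaining points: n·N = 545520, n·J = 545520, n·I = 545520.
All equal 545520, so all 6 points lie in one plane.

Yes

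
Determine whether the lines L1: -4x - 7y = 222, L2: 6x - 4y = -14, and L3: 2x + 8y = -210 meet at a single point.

Lines aᵢx + bᵢy = cᵢ with pairwise distinct directions are concurrent exactly when det[aᵢ bᵢ cᵢ] = 0.
Here the determinant is 0.
It vanishes, so the lines are concurrent at (-17, -22).

Yes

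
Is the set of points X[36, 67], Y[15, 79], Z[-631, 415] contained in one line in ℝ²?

No

XY = (-21, 12), XZ = (-667, 348).
det[XY; XZ] = (-21)(348) − (12)(-667) = 696.
The determinant is nonzero, so they are not collinear.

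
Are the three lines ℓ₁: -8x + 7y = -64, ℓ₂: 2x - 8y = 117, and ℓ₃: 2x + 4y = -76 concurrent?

The three lines meet at one point iff the augmented coefficient matrix [aᵢ bᵢ cᵢ] has rank < 3, i.e. its determinant vanishes.
Here the determinant is 46.
Nonzero, so no common point exists.

No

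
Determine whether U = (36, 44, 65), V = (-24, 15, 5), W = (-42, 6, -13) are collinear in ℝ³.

No

UV = (-60, -29, -60), UW = (-78, -38, -78).
UV × UW = (-18, 0, 18).
The cross product is nonzero, so the points do not lie on one line.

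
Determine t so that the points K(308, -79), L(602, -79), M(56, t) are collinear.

-79

Collinearity: (M − K) must be parallel to (L − K) = (294, 0).
Cross-multiplying the components: (t − (-79))·(294) = (-252)·(0).
Solving gives t = -79.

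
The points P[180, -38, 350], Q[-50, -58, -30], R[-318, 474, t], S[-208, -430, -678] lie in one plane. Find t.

The points are coplanar iff PQ · (PR × PS) = 0.
Expanding, this is linear in t: (-82400)t + (10464800) = 0.
So t = 127.

127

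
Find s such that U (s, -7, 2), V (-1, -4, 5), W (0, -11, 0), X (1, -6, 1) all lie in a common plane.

Coplanarity ⇔ det[UV; UW; UX] = 0.
Expanding, this is linear in s: (-18)s + (0) = 0.
So s = 0.

0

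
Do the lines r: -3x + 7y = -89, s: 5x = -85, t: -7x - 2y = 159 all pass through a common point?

Intersecting r and s: solving the 2×2 system gives (x, y) = (-17, -20).
Substitute into t: (-7)(-17) + (-2)(-20) = 159.
This equals 159, so (-17, -20) lies on all three lines and they are concurrent.

Yes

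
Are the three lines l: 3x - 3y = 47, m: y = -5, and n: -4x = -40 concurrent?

Lines aᵢx + bᵢy = cᵢ with pairwise distinct directions are concurrent exactly when det[aᵢ bᵢ cᵢ] = 0.
Here the determinant is 8.
Nonzero, so no common point exists.

No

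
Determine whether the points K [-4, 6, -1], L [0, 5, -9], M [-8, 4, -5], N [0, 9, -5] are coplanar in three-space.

With K as base: KL = (4, -1, -8), KM = (-4, -2, -4), KN = (4, 3, -4).
KM × KN = (20, -32, -4).
KL · (KM × KN) = 144.
Since 144 ≠ 0, the four points are not coplanar.

No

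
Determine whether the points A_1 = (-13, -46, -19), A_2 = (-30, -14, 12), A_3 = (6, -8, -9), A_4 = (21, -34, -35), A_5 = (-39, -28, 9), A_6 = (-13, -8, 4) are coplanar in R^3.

The plane through A_1, A_2, A_3 has normal n = A_1A_2 × A_1A_3 = (-858, 759, -1254) and equation n·P = 66.
Checking the remaining points: n·A_4 = 66, n·A_5 = 924, n·A_6 = 66.
Since n·A_5 = 924 ≠ 66, A_5 is off the plane and the points are not all coplanar.

No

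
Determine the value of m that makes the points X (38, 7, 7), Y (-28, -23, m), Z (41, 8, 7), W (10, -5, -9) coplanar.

-41

Coplanarity ⇔ det[XY; XZ; XW] = 0.
Expanding, this is linear in m: (-8)m + (-328) = 0.
So m = -41.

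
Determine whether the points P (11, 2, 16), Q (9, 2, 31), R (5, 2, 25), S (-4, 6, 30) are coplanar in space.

No

With P as base: PQ = (-2, 0, 15), PR = (-6, 0, 9), PS = (-15, 4, 14).
PR × PS = (-36, -51, -24).
PQ · (PR × PS) = -288.
Since -288 ≠ 0, the four points are not coplanar.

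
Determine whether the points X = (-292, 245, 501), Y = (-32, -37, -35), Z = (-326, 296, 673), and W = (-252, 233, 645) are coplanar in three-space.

A normal to the plane through X, Y, Z is n = XY × XZ = (-21168, -26496, 3672).
The plane has equation n·P = 1529208. For W: n·W = 1529208.
Equal, so W lies in the plane and all four are coplanar.

Yes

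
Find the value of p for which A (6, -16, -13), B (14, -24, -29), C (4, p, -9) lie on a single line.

Collinearity requires AB × AC = 0; each component is linear in p.
The x-component gives (16)p + (224) = 0, so p = -14.
The remaining components then also vanish.

-14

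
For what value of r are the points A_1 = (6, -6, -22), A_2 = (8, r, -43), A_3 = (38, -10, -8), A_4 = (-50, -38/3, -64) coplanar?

-70/3

The points are coplanar iff A_1A_2 · (A_1A_3 × A_1A_4) = 0.
Expanding, this is linear in r: (560)r + (39200/3) = 0.
So r = -70/3.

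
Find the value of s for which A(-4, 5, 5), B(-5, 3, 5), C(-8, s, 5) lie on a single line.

-3

Direction AB = (-1, -2, 0). From the x-coordinate of C, the parameter along the line is τ = (-8 − (-4))/(-1) = 4.
Then s = 5 + 4·(-2) = -3.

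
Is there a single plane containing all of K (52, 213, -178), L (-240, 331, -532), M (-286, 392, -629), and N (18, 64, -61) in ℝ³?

Yes

With K as base: KL = (-292, 118, -354), KM = (-338, 179, -451), KN = (-34, -149, 117).
KM × KN = (-46256, 54880, 56448).
KL · (KM × KN) = 0.
The scalar triple product vanishes, so the four points are coplanar.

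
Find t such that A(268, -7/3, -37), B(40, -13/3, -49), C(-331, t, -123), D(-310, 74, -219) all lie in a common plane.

65/3

Normal to plane ABD: n = (1280, -34560, -18560); plane equation n·P = 1110400.
Requiring n·C = 1110400: (-34560)t + (1859200) = 1110400.
So t = 65/3.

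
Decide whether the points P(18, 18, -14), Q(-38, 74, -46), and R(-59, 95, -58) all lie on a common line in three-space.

PQ = (-56, 56, -32), PR = (-77, 77, -44).
Each component of PR is 11/8 times the corresponding component of PQ, so PR = 11/8·PQ and the points are collinear.

Yes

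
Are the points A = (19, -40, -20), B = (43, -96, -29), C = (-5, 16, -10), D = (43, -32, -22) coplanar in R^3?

The four points are coplanar iff the 3×3 determinant with rows AB, AC, AD is zero.
Rows: (24, -56, -9), (-24, 56, 10), (24, 8, -2).
Expanding along the first row: (24)(-192) − (-56)(-192) + (-9)(-1536) = -1536.
Nonzero ⇒ not coplanar.

No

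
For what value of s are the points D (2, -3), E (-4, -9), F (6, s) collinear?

The three points are collinear iff det[DE; DF] = 0.
This determinant is linear in s: (-6)s + (6) = 0, so s = 1.

1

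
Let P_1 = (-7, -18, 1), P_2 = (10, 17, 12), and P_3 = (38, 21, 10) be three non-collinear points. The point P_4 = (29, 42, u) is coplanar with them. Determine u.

A normal to the plane is n = P_1P_2 × P_1P_3 = (-114, 342, -912).
P_4 lies in the plane iff n · P_1P_4 = 0.
This gives (-912)u + (17328) = 0, so u = 19.

19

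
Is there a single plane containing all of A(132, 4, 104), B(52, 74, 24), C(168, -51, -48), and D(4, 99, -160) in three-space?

The four points are coplanar iff the 3×3 determinant with rows AB, AC, AD is zero.
Rows: (-80, 70, -80), (36, -55, -152), (-128, 95, -264).
Expanding along the first row: (-80)(28960) − (70)(-28960) + (-80)(-3620) = 0.
Zero determinant ⇒ coplanar.

Yes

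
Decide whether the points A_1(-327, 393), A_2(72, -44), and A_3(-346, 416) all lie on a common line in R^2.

No

A_1A_2 = (399, -437), A_1A_3 = (-19, 23).
If collinear, A_1A_3 would be a scalar multiple of A_1A_2. But (399)·(23) ≠ (-437)·(-19) (difference 874), so they are not parallel; the points are not collinear.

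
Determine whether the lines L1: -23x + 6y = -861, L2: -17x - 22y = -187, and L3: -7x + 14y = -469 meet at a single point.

Yes

The three lines meet at one point iff the augmented coefficient matrix [aᵢ bᵢ cᵢ] has rank < 3, i.e. its determinant vanishes.
Here the determinant is 0.
It vanishes, so the lines are concurrent at (33, -17).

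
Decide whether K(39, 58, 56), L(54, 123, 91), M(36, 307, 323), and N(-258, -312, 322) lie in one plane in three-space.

Yes

With K as base: KL = (15, 65, 35), KM = (-3, 249, 267), KN = (-297, -370, 266).
KM × KN = (165024, -78501, 75063).
KL · (KM × KN) = 0.
The scalar triple product vanishes, so the four points are coplanar.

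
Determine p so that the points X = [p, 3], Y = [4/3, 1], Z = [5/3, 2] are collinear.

2

Collinearity: (X − Y) must be parallel to (Z − Y) = (1/3, 1).
Cross-multiplying the components: (p − 4/3)·(1) = (2)·(1/3).
Solving gives p = 2.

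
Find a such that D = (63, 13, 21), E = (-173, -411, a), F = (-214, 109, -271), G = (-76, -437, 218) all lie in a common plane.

The points are coplanar iff DE · (DF × DG) = 0.
Expanding, this is linear in a: (137994)a + (-16697274) = 0.
So a = 121.

121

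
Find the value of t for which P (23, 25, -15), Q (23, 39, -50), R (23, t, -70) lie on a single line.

47

Collinearity requires PQ × PR = 0; each component is linear in t.
The x-component gives (35)t + (-1645) = 0, so t = 47.
The remaining components then also vanish.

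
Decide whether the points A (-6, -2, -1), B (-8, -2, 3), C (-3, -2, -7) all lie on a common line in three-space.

Yes

AB = (-2, 0, 4), AC = (3, 0, -6).
AB × AC = (0, 0, 0).
The cross product vanishes, so the three points are collinear.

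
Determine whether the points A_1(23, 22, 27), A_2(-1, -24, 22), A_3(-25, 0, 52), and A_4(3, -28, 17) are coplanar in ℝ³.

Yes

A normal to the plane through A_1, A_2, A_3 is n = A_1A_2 × A_1A_3 = (-1260, 840, -1680).
The plane has equation n·P = -55860. For A_4: n·A_4 = -55860.
Equal, so A_4 lies in the plane and all four are coplanar.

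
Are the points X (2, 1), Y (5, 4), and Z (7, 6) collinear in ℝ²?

Yes

XY = (3, 3), XZ = (5, 5).
det[XY; XZ] = (3)(5) − (3)(5) = 0.
The determinant is zero, so the points are collinear.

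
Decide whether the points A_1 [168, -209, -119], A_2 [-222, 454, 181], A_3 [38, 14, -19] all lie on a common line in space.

A_1A_2 = (-390, 663, 300), A_1A_3 = (-130, 223, 100).
A_1A_2 × A_1A_3 = (-600, 0, -780).
The cross product is nonzero, so the points do not lie on one line.

No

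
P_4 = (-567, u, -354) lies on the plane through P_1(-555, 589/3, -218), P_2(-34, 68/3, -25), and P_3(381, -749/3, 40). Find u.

5/3

Coplanarity requires P_1P_2 · (P_1P_3 × P_1P_4) = 0.
P_1P_2 = (521, -521/3, 193), P_1P_3 = (936, -446, 258); the triple product is linear in u with coefficient 46230 and constant term -77050.
Setting it to zero: u = 5/3.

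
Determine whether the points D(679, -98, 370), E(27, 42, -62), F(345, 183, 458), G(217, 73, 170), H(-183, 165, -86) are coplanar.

The plane through D, E, F has normal n = DE × DF = (133712, 201664, -136452) and equation n·P = 20540136.
Checking the remaining points: n·G = 20540136, n·H = 20540136.
All equal 20540136, so all 5 points lie in one plane.

Yes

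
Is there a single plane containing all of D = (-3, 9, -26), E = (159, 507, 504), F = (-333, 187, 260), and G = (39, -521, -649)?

No

A normal to the plane through D, E, F is n = DE × DF = (48088, -221232, 193176).
The plane has equation n·P = -7157928. For G: n·G = -8233920.
-8233920 ≠ -7157928, so G is off the plane.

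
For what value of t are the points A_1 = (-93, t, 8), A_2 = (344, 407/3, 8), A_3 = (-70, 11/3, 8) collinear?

-11/3

Direction A_2A_3 = (-414, -132, 0). From the x-coordinate of A_1, the parameter along the line is τ = (-93 − 344)/(-414) = 19/18.
Then t = 407/3 + 19/18·(-132) = -11/3.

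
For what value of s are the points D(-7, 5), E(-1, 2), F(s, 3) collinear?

-3

The three points are collinear iff det[DE; DF] = 0.
This determinant is linear in s: (3)s + (9) = 0, so s = -3.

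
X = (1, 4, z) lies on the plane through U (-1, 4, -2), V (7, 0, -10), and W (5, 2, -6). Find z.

-2

The plane through U, V, W has equation −16y + 8z = -80.
Substituting X: (8)z + (-64) = -80, so z = -2.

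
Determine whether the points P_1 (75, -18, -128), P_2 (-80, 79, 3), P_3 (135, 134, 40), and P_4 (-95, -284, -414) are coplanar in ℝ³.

Yes

The four points are coplanar iff the 3×3 determinant with rows P_1P_2, P_1P_3, P_1P_4 is zero.
Rows: (-155, 97, 131), (60, 152, 168), (-170, -266, -286).
Expanding along the first row: (-155)(1216) − (97)(11400) + (131)(9880) = 0.
Zero determinant ⇒ coplanar.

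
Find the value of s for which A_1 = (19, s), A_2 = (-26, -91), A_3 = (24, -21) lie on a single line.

The three points are collinear iff det[A_1A_2; A_1A_3] = 0.
This determinant is linear in s: (50)s + (1400) = 0, so s = -28.

-28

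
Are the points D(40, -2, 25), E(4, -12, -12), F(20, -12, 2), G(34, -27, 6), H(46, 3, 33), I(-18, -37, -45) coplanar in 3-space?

The plane through D, E, F has normal n = DE × DF = (-140, -88, 160) and equation n·P = -1424.
Checking the remaining points: n·G = -1424, n·H = -1424, n·I = -1424.
All equal -1424, so all 6 points lie in one plane.

Yes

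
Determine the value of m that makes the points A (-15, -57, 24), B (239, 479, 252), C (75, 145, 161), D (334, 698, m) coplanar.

Normal to plane ABC: n = (27376, -14278, 3068); plane equation n·P = 476838.
Requiring n·D = 476838: (3068)m + (-822460) = 476838.
So m = 847/2.

847/2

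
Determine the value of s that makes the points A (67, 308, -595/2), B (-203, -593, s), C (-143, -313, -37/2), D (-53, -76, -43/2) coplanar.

943/2

Normal to plane ACD: n = (-64260, 24480, 6120); plane equation n·P = 1413720.
Requiring n·B = 1413720: (6120)s + (-1471860) = 1413720.
So s = 943/2.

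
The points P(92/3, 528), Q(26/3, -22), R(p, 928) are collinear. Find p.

140/3

The three points are collinear iff det[PQ; PR] = 0.
This determinant is linear in p: (550)p + (-77000/3) = 0, so p = 140/3.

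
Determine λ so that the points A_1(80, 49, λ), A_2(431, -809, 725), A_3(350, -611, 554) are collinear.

Collinearity requires A_1A_2 × A_1A_3 = 0; each component is linear in λ.
The x-component gives (198)λ + (3168) = 0, so λ = -16.
The remaining components then also vanish.

-16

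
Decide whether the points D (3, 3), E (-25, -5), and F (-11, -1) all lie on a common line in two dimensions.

DE = (-28, -8), DF = (-14, -4).
det[DE; DF] = (-28)(-4) − (-8)(-14) = 0.
The determinant is zero, so the points are collinear.

Yes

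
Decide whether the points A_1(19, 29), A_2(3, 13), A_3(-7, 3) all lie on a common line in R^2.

Yes

A_1A_2 = (-16, -16), A_1A_3 = (-26, -26).
det[A_1A_2; A_1A_3] = (-16)(-26) − (-16)(-26) = 0.
The determinant is zero, so the points are collinear.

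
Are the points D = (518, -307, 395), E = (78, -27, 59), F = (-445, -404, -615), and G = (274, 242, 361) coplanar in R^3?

A normal to the plane through D, E, F is n = DE × DF = (-315392, -120832, 312320).
The plane has equation n·P = -2911232. For G: n·G = -2911232.
Equal, so G lies in the plane and all four are coplanar.

Yes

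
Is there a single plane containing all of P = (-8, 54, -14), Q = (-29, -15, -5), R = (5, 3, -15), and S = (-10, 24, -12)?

A normal to the plane through P, Q, R is n = PQ × PR = (528, 96, 1968).
The plane has equation n·X = -26592. For S: n·S = -26592.
Equal, so S lies in the plane and all four are coplanar.

Yes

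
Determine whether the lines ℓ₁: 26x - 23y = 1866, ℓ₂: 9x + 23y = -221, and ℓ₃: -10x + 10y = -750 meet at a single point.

Lines aᵢx + bᵢy = cᵢ with pairwise distinct directions are concurrent exactly when det[aᵢ bᵢ cᵢ] = 0.
Here the determinant is 0.
It vanishes, so the lines are concurrent at (47, -28).

Yes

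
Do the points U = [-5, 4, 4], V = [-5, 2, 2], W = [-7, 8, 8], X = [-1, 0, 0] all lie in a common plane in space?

Yes

A normal to the plane through U, V, W is n = UV × UW = (0, 4, -4).
The plane has equation n·P = 0. For X: n·X = 0.
Equal, so X lies in the plane and all four are coplanar.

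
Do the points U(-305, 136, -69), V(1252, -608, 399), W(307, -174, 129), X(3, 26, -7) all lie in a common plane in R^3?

No

With U as base: UV = (1557, -744, 468), UW = (612, -310, 198), UX = (308, -110, 62).
UW × UX = (2560, 23040, 28160).
UV · (UW × UX) = 23040.
Since 23040 ≠ 0, the four points are not coplanar.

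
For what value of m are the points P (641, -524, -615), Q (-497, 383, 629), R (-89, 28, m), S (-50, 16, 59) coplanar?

The points are coplanar iff PQ · (PR × PS) = 0.
Expanding, this is linear in m: (-12217)m + (-525331) = 0.
So m = -43.

-43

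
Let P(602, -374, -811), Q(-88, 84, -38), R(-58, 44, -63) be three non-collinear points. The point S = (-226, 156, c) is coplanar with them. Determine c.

125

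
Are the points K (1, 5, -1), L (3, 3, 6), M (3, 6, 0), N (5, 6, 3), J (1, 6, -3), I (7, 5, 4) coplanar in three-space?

No

The plane through K, L, M has normal n = KL × KM = (-9, 12, 6) and equation n·P = 45.
Checking the remaining points: n·N = 45, n·J = 45, n·I = 21.
Since n·I = 21 ≠ 45, I is off the plane and the points are not all coplanar.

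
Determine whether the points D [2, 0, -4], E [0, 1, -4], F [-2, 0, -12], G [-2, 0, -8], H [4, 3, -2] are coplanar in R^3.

No

The plane through D, E, F has normal n = DE × DF = (-8, -16, 4) and equation n·P = -32.
Checking the remaining points: n·G = -16, n·H = -88.
Since n·G = -16 ≠ -32, G is off the plane and the points are not all coplanar.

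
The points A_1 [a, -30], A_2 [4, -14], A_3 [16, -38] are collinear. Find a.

12

The three points are collinear iff det[A_1A_2; A_1A_3] = 0.
This determinant is linear in a: (24)a + (-288) = 0, so a = 12.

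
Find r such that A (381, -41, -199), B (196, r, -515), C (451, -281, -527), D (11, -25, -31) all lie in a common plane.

-353

Normal to plane ACD: n = (-35072, 109600, -87680); plane equation n·P = -407712.
Requiring n·B = -407712: (109600)r + (38281088) = -407712.
So r = -353.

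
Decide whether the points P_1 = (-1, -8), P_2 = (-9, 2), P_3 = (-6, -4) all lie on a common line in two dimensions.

No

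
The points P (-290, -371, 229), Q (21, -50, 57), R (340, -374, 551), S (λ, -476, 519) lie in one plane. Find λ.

Normal to plane PQR: n = (102846, -208502, -203163); plane equation n·X = 1004575.
Requiring n·S = 1004575: (102846)λ + (-6194645) = 1004575.
So λ = 70.

70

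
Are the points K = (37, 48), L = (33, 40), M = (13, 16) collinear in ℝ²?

KL = (-4, -8), KM = (-24, -32).
Twice the signed area of △KLM is (-4)(-32) − (-8)(-24) = -64.
The area is nonzero, so the three points are not collinear.

No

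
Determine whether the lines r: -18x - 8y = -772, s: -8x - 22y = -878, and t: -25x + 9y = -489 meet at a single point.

Yes

Intersecting r and s: solving the 2×2 system gives (x, y) = (30, 29).
Substitute into t: (-25)(30) + (9)(29) = -489.
This equals -489, so (30, 29) lies on all three lines and they are concurrent.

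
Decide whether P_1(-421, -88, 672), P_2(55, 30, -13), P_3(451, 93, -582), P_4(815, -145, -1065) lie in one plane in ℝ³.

The four points are coplanar iff the 3×3 determinant with rows P_1P_2, P_1P_3, P_1P_4 is zero.
Rows: (476, 118, -685), (872, 181, -1254), (1236, -57, -1737).
Expanding along the first row: (476)(-385875) − (118)(35280) + (-685)(-273420) = -546840.
Nonzero ⇒ not coplanar.

No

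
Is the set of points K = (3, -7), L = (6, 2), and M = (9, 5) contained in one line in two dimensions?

KL = (3, 9), KM = (6, 12).
Twice the signed area of △KLM is (3)(12) − (9)(6) = -18.
The area is nonzero, so the three points are not collinear.

No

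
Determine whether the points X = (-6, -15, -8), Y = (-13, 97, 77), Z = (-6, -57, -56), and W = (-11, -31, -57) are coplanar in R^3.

The four points are coplanar iff the 3×3 determinant with rows XY, XZ, XW is zero.
Rows: (-7, 112, 85), (0, -42, -48), (-5, -16, -49).
Expanding along the first row: (-7)(1290) − (112)(-240) + (85)(-210) = 0.
Zero determinant ⇒ coplanar.

Yes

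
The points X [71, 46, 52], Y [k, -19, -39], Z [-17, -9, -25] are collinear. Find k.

-33

Collinearity requires XY × XZ = 0; each component is linear in k.
The y-component gives (77)k + (2541) = 0, so k = -33.
The remaining components then also vanish.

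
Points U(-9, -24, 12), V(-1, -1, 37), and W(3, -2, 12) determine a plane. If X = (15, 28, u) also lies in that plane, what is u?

36

A normal to the plane is n = UV × UW = (-550, 300, -100).
X lies in the plane iff n · UX = 0.
This gives (-100)u + (3600) = 0, so u = 36.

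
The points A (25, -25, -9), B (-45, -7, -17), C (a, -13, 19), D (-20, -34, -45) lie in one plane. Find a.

Normal to plane ABD: n = (-720, -2160, 1440); plane equation n·P = 23040.
Requiring n·C = 23040: (-720)a + (55440) = 23040.
So a = 45.

45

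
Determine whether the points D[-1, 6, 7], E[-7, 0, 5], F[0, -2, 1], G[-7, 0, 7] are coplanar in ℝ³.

No

A normal to the plane through D, E, F is n = DE × DF = (20, -38, 54).
The plane has equation n·P = 130. For G: n·G = 238.
238 ≠ 130, so G is off the plane.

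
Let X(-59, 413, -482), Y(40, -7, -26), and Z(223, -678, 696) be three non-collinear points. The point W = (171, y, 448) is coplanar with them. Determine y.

-450

Coplanarity requires XY · (XZ × XW) = 0.
XY = (99, -420, 456), XZ = (282, -1091, 1178); the triple product is linear in y with coefficient 11970 and constant term 5386500.
Setting it to zero: y = -450.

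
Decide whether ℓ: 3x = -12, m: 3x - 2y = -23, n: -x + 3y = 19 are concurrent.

Lines aᵢx + bᵢy = cᵢ with pairwise distinct directions are concurrent exactly when det[aᵢ bᵢ cᵢ] = 0.
Here the determinant is 9.
Nonzero, so no common point exists.

No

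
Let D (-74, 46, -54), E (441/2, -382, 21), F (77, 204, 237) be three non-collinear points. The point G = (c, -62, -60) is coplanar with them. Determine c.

Coplanarity requires DE · (DF × DG) = 0.
DE = (589/2, -428, 75), DF = (151, 158, 291); the triple product is linear in c with coefficient -136398 and constant term -2727960.
Setting it to zero: c = -20.

-20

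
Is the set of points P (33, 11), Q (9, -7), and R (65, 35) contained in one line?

PQ = (-24, -18), PR = (32, 24).
Twice the signed area of △PQR is (-24)(24) − (-18)(32) = 0.
The triangle is degenerate (zero area), so the points are collinear.

Yes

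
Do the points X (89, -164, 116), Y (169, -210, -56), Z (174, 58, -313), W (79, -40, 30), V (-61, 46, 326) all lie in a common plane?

Yes

The plane through X, Y, Z has normal n = XY × XZ = (57918, 19700, 21670) and equation n·P = 4437622.
Checking the remaining points: n·W = 4437622, n·V = 4437622.
All equal 4437622, so all 5 points lie in one plane.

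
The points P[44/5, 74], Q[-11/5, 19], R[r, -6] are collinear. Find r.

-36/5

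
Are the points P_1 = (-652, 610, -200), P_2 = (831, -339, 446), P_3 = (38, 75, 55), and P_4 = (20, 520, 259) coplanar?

With P_1 as base: P_1P_2 = (1483, -949, 646), P_1P_3 = (690, -535, 255), P_1P_4 = (672, -90, 459).
P_1P_3 × P_1P_4 = (-222615, -145350, 297420).
P_1P_2 · (P_1P_3 × P_1P_4) = -67575.
Since -67575 ≠ 0, the four points are not coplanar.

No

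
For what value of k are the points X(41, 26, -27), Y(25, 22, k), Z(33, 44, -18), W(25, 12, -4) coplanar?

Normal to plane XZW: n = (540, 40, 400); plane equation n·P = 12380.
Requiring n·Y = 12380: (400)k + (14380) = 12380.
So k = -5.

-5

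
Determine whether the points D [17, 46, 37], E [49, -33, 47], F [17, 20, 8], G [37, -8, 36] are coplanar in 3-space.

No

With D as base: DE = (32, -79, 10), DF = (0, -26, -29), DG = (20, -54, -1).
DF × DG = (-1540, -580, 520).
DE · (DF × DG) = 1740.
Since 1740 ≠ 0, the four points are not coplanar.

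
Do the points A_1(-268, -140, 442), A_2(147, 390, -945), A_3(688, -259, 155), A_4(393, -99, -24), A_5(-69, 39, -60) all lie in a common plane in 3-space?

The plane through A_1, A_2, A_3 has normal n = A_1A_2 × A_1A_3 = (-317163, -1206867, -556065) and equation n·P = 8180334.
Checking the remaining points: n·A_4 = 8180334, n·A_5 = 8180334.
All equal 8180334, so all 5 points lie in one plane.

Yes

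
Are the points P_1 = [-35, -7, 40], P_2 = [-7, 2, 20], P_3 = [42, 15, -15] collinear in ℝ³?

P_1P_2 = (28, 9, -20), P_1P_3 = (77, 22, -55).
P_1P_2 × P_1P_3 = (-55, 0, -77).
The cross product is nonzero, so the points do not lie on one line.

No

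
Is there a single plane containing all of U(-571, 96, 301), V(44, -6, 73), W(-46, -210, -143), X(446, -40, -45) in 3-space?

No

A normal to the plane through U, V, W is n = UV × UW = (-24480, 153360, -134640).
The plane has equation n·P = -11826000. For X: n·X = -10993680.
-10993680 ≠ -11826000, so X is off the plane.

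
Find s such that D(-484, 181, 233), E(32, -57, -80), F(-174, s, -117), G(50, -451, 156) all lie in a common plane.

291

Normal to plane DEG: n = (-179490, -127410, -199020); plane equation n·P = 17440290.
Requiring n·F = 17440290: (-127410)s + (54516600) = 17440290.
So s = 291.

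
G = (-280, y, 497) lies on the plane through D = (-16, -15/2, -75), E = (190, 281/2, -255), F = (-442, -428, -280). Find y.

The plane through D, E, F has equation −106030x + 118910y − 23575z = 2572780.
Substituting G: (118910)y + (17971625) = 2572780, so y = -259/2.

-259/2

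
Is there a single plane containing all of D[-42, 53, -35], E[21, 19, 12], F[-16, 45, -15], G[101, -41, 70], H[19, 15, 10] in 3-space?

Yes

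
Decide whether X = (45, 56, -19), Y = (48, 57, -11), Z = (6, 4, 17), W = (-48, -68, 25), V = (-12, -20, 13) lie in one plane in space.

No

The plane through X, Y, Z has normal n = XY × XZ = (452, -420, -117) and equation n·P = -957.
Checking the remaining points: n·W = 3939, n·V = 1455.
Since n·W = 3939 ≠ -957, W is off the plane and the points are not all coplanar.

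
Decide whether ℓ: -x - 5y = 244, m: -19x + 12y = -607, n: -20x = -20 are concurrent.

Intersecting ℓ and m: solving the 2×2 system gives (x, y) = (1, -49).
Substitute into n: (-20)(1) + (0)(-49) = -20.
This equals -20, so (1, -49) lies on all three lines and they are concurrent.

Yes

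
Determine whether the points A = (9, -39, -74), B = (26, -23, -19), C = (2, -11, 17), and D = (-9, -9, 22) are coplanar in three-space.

The four points are coplanar iff the 3×3 determinant with rows AB, AC, AD is zero.
Rows: (17, 16, 55), (-7, 28, 91), (-18, 30, 96).
Expanding along the first row: (17)(-42) − (16)(966) + (55)(294) = 0.
Zero determinant ⇒ coplanar.

Yes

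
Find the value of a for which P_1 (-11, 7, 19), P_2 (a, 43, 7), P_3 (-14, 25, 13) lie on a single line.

Direction P_1P_3 = (-3, 18, -6). From the y-coordinate of P_2, the parameter along the line is τ = (43 − 7)/18 = 2.
Then a = (-11) + 2·(-3) = -17.

-17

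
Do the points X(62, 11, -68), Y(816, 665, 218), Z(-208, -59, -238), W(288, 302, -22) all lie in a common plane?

No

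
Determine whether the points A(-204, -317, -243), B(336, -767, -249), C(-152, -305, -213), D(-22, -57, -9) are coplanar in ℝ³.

No

With A as base: AB = (540, -450, -6), AC = (52, 12, 30), AD = (182, 260, 234).
AC × AD = (-4992, -6708, 11336).
AB · (AC × AD) = 254904.
Since 254904 ≠ 0, the four points are not coplanar.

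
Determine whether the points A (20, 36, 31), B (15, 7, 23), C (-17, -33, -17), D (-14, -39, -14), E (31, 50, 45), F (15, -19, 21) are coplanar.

The plane through A, B, C has normal n = AB × AC = (840, 56, -728) and equation n·P = -3752.
Checking the remaining points: n·D = -3752, n·E = -3920, n·F = -3752.
Since n·E = -3920 ≠ -3752, E is off the plane and the points are not all coplanar.

No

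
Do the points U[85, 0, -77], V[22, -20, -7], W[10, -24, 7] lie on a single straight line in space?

No

UV = (-63, -20, 70), UW = (-75, -24, 84).
UV × UW = (0, 42, 12).
The cross product is nonzero, so the points do not lie on one line.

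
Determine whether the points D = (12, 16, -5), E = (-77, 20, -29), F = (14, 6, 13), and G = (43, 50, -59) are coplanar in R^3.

With D as base: DE = (-89, 4, -24), DF = (2, -10, 18), DG = (31, 34, -54).
DF × DG = (-72, 666, 378).
DE · (DF × DG) = 0.
The scalar triple product vanishes, so the four points are coplanar.

Yes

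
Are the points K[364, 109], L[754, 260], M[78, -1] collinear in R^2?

No

KL = (390, 151), KM = (-286, -110).
If collinear, KM would be a scalar multiple of KL. But (390)·(-110) ≠ (151)·(-286) (difference 286), so they are not parallel; the points are not collinear.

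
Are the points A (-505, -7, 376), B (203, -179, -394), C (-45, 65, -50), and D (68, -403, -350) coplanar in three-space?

No

With A as base: AB = (708, -172, -770), AC = (460, 72, -426), AD = (573, -396, -726).
AC × AD = (-220968, 89862, -223416).
AB · (AC × AD) = 128712.
Since 128712 ≠ 0, the four points are not coplanar.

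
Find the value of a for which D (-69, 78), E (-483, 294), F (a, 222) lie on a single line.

Collinearity: (F − D) must be parallel to (E − D) = (-414, 216).
Cross-multiplying the components: (a − (-69))·(216) = (144)·(-414).
Solving gives a = -345.

-345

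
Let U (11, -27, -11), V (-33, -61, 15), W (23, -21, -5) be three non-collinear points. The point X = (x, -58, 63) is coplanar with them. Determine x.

-9

Coplanarity requires UV · (UW × UX) = 0.
UV = (-44, -34, 26), UW = (12, 6, 6); the triple product is linear in x with coefficient -360 and constant term -3240.
Setting it to zero: x = -9.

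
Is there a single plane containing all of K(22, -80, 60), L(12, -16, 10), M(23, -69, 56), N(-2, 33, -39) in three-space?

Yes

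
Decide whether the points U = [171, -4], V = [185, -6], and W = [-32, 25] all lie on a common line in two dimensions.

UV = (14, -2), UW = (-203, 29).
Checking proportionality: UW = -29/2·UV, so the vectors are parallel and the points are collinear.

Yes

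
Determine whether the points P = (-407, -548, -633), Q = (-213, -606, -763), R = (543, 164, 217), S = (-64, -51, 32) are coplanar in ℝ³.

Yes

A normal to the plane through P, Q, R is n = PQ × PR = (43260, -288400, 193228).
The plane has equation n·X = 18123056. For S: n·S = 18123056.
Equal, so S lies in the plane and all four are coplanar.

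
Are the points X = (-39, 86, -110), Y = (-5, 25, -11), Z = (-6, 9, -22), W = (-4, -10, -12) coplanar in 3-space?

No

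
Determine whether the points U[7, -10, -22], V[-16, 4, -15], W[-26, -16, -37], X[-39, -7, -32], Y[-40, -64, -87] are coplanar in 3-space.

Yes

The plane through U, V, W has normal n = UV × UW = (-168, -576, 600) and equation n·P = -8616.
Checking the remaining points: n·X = -8616, n·Y = -8616.
All equal -8616, so all 5 points lie in one plane.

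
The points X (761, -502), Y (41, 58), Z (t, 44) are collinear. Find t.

59

The three points are collinear iff det[XY; XZ] = 0.
This determinant is linear in t: (-560)t + (33040) = 0, so t = 59.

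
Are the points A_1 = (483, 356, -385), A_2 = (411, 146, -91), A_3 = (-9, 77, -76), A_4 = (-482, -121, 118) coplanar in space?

No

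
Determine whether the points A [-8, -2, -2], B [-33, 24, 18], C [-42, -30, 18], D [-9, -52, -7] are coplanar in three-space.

The four points are coplanar iff the 3×3 determinant with rows AB, AC, AD is zero.
Rows: (-25, 26, 20), (-34, -28, 20), (-1, -50, -5).
Expanding along the first row: (-25)(1140) − (26)(190) + (20)(1672) = 0.
Zero determinant ⇒ coplanar.

Yes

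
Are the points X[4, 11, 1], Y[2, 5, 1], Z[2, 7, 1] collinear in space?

No

XY = (-2, -6, 0), XZ = (-2, -4, 0).
Comparing components 1 and 2: (-2)(-4) − (-6)(-2) = -4 ≠ 0, so XY and XZ are not parallel and the points are not collinear.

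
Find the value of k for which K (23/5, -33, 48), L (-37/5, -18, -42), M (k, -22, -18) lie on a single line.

Collinearity requires KL × KM = 0; each component is linear in k.
The y-component gives (-90)k + (-378) = 0, so k = -21/5.
The remaining components then also vanish.

-21/5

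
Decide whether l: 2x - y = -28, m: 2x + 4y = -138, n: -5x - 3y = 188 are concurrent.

Intersecting l and m: solving the 2×2 system gives (x, y) = (-25, -22).
Substitute into n: (-5)(-25) + (-3)(-22) = 191.
But n requires 188 ≠ 191, so the three lines have no common point.

No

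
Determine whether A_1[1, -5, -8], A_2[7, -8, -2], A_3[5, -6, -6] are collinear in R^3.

No

A_1A_2 = (6, -3, 6), A_1A_3 = (4, -1, 2).
A_1A_2 × A_1A_3 = (0, 12, 6).
The cross product is nonzero, so the points do not lie on one line.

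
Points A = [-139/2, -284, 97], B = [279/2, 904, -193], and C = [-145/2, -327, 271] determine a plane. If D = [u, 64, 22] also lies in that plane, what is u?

A normal to the plane is n = AB × AC = (194242, -35496, -5423).
D lies in the plane iff n · AD = 0.
This gives (194242)u + (1553936) = 0, so u = -8.

-8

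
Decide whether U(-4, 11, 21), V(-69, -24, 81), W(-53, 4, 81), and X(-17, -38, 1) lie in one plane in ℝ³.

The four points are coplanar iff the 3×3 determinant with rows UV, UW, UX is zero.
Rows: (-65, -35, 60), (-49, -7, 60), (-13, -49, -20).
Expanding along the first row: (-65)(3080) − (-35)(1760) + (60)(2310) = 0.
Zero determinant ⇒ coplanar.

Yes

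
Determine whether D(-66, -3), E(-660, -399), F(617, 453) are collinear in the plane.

DE = (-594, -396), DF = (683, 456).
det[DE; DF] = (-594)(456) − (-396)(683) = -396.
The determinant is nonzero, so they are not collinear.

No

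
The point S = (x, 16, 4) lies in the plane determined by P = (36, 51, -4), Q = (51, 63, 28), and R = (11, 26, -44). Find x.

16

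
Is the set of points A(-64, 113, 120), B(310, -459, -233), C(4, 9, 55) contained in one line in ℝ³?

No

AB = (374, -572, -353), AC = (68, -104, -65).
Comparing components 2 and 3: (-572)(-65) − (-353)(-104) = 468 ≠ 0, so AB and AC are not parallel and the points are not collinear.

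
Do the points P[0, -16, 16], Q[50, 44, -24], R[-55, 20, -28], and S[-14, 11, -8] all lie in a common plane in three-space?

No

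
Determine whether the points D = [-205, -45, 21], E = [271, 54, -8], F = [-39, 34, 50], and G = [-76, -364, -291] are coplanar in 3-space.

With D as base: DE = (476, 99, -29), DF = (166, 79, 29), DG = (129, -319, -312).
DF × DG = (-15397, 55533, -63145).
DE · (DF × DG) = 0.
The scalar triple product vanishes, so the four points are coplanar.

Yes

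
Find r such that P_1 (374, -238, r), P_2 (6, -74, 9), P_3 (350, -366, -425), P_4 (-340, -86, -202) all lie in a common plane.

Coplanarity ⇔ det[P_1P_2; P_1P_3; P_1P_4] = 0.
Expanding, this is linear in r: (105160)r + (14827560) = 0.
So r = -141.

-141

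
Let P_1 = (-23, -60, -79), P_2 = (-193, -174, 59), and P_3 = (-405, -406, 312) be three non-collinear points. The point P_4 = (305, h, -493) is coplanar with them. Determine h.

324

The plane through P_1, P_2, P_3 has equation 3174x + 13754y + 15272z = -2104730.
Substituting P_4: (13754)h + (-6561026) = -2104730, so h = 324.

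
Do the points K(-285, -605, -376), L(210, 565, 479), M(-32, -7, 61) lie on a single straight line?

KL = (495, 1170, 855), KM = (253, 598, 437).
Each component of KM is 23/45 times the corresponding component of KL, so KM = 23/45·KL and the points are collinear.

Yes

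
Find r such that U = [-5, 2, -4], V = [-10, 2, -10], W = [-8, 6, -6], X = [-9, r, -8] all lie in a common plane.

4

Coplanarity ⇔ det[UV; UW; UX] = 0.
Expanding, this is linear in r: (8)r + (-32) = 0.
So r = 4.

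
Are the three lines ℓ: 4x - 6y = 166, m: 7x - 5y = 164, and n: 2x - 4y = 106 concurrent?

Lines aᵢx + bᵢy = cᵢ with pairwise distinct directions are concurrent exactly when det[aᵢ bᵢ cᵢ] = 0.
Here the determinant is 0.
It vanishes, so the lines are concurrent at (7, -23).

Yes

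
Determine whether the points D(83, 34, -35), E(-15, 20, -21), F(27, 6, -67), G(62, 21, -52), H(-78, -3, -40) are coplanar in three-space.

Yes

The plane through D, E, F has normal n = DE × DF = (840, -3920, 1960) and equation n·P = -132160.
Checking the remaining points: n·G = -132160, n·H = -132160.
All equal -132160, so all 5 points lie in one plane.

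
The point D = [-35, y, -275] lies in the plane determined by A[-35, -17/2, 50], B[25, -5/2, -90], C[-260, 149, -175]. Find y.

139/2

A normal to the plane is n = AB × AC = (20700, 45000, 10800).
D lies in the plane iff n · AD = 0.
This gives (45000)y + (-3127500) = 0, so y = 139/2.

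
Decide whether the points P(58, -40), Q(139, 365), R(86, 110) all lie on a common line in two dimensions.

PQ = (81, 405), PR = (28, 150).
Twice the signed area of △PQR is (81)(150) − (405)(28) = 810.
The area is nonzero, so the three points are not collinear.

No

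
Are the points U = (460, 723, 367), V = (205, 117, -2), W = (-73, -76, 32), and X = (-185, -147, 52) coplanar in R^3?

With U as base: UV = (-255, -606, -369), UW = (-533, -799, -335), UX = (-645, -870, -315).
UW × UX = (-39765, 48180, -51645).
UV · (UW × UX) = 0.
The scalar triple product vanishes, so the four points are coplanar.

Yes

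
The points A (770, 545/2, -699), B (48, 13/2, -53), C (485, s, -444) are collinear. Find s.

335/2

Direction AB = (-722, -266, 646). From the x-coordinate of C, the parameter along the line is τ = (485 − 770)/(-722) = 15/38.
Then s = 545/2 + 15/38·(-266) = 335/2.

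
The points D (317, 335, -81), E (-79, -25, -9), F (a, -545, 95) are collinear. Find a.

-651

Collinearity requires DE × DF = 0; each component is linear in a.
The y-component gives (72)a + (46872) = 0, so a = -651.
The remaining components then also vanish.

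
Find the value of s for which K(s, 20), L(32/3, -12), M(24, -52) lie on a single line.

0

The three points are collinear iff det[KL; KM] = 0.
This determinant is linear in s: (40)s + (0) = 0, so s = 0.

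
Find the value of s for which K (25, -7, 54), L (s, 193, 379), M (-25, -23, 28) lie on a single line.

650

Direction KM = (-50, -16, -26). From the y-coordinate of L, the parameter along the line is τ = (193 − (-7))/(-16) = -25/2.
Then s = 25 + (-25/2)·(-50) = 650.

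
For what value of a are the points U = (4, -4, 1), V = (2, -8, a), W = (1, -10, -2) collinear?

-1

Collinearity requires UV × UW = 0; each component is linear in a.
The x-component gives (6)a + (6) = 0, so a = -1.
The remaining components then also vanish.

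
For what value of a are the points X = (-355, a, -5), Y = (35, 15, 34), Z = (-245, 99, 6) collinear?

132

Collinearity requires XY × XZ = 0; each component is linear in a.
The x-component gives (28)a + (-3696) = 0, so a = 132.
The remaining components then also vanish.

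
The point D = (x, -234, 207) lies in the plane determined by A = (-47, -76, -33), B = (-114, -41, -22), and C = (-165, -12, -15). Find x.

-363

Coplanarity requires AB · (AC × AD) = 0.
AB = (-67, 35, 11), AC = (-118, 64, 18); the triple product is linear in x with coefficient -74 and constant term -26862.
Setting it to zero: x = -363.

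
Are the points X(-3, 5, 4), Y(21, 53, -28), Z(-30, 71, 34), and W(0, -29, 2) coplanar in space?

The four points are coplanar iff the 3×3 determinant with rows XY, XZ, XW is zero.
Rows: (24, 48, -32), (-27, 66, 30), (3, -34, -2).
Expanding along the first row: (24)(888) − (48)(-36) + (-32)(720) = 0.
Zero determinant ⇒ coplanar.

Yes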